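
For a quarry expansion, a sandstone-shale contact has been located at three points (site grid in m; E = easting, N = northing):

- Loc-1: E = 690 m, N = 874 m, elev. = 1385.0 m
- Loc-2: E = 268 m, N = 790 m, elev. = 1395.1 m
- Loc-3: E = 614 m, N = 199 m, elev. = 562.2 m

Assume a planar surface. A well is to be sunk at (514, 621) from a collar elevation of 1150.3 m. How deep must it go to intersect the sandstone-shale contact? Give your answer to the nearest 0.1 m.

33.5 m

Let the plane be z = a·E + b·N + c.
Loc-2−Loc-1: −422a − 84b = 10.1;  Loc-3−Loc-1: −76a − 675b = −822.8.
Solving gives a = −0.27268, b = 1.24966.
Then c = 1385 − a·690 − b·874 = 480.94.
At (514, 621): z_contact = −140.16 + 776.04 + 480.94 = 1116.83 m.
Depth below ground = 1150.3 − 1116.83 = 33.5 m.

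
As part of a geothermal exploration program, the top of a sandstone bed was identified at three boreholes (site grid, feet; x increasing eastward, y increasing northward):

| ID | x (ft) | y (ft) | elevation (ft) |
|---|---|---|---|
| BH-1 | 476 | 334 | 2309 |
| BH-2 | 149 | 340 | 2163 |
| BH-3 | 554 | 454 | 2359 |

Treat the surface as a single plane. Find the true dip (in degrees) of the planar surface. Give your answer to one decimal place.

25.0°

Two edge vectors: BH-1→BH-2 = (-327, 6, -146), BH-1→BH-3 = (78, 120, 50).
Normal n = (BH-1→BH-2) × (BH-1→BH-3) = (17820, 4962, -39708).
So ∂z/∂x = −n_x/n_z = 0.44878 and ∂z/∂y = −n_y/n_z = 0.12496.
Gradient magnitude |∇z| = √(a² + b²) = √(0.20140 + 0.01562) = 0.46585.
True dip = arctan(0.46585) = 25.0°, dipping toward WSW (azimuth ≈ 254°).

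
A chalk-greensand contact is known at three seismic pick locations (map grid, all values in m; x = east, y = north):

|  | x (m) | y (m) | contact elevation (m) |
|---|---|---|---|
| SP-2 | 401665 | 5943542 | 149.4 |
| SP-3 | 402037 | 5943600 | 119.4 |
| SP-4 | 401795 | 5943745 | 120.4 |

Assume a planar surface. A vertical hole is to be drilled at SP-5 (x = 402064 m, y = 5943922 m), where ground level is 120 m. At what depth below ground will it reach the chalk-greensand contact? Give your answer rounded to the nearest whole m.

35 m

Let the plane be z = a·x + b·y + c.
SP-3−SP-2: 372a + 58b = −30;  SP-4−SP-2: 130a + 203b = −29.
Solving gives a = −0.06484642, b = −0.10132988.
Then c = 149.4 − a·401665 − b·5943542 = 628454.34.
At (402064, 5943922): z_contact = −26072.4 − 602296.9 + 628454.34 = 85.0 m.
Depth below ground = 120 − 85.0 = 35 m.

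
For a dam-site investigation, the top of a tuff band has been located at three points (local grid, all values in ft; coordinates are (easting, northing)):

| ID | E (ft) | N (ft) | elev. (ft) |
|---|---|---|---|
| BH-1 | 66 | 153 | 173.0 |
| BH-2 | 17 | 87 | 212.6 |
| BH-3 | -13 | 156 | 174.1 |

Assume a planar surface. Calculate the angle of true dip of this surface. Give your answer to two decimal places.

Let the plane be z = a·E + b·N + c.
BH-2−BH-1: −49a − 66b = 39.6;  BH-3−BH-1: −79a + 3b = 1.1.
Solving gives a = −0.03570, b = −0.57349.
Gradient magnitude |∇z| = √(a² + b²) = √(0.00127 + 0.32890) = 0.57460.
True dip = arctan(0.57460) = 29.88°, dipping toward N (azimuth ≈ 004°).

29.88°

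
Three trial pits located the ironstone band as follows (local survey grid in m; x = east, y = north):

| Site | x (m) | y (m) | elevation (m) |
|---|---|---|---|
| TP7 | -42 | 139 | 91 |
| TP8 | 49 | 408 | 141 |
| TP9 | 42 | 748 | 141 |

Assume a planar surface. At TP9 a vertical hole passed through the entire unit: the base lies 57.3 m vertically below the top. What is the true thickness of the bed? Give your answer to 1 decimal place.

50.9 m

Let the plane be z = a·x + b·y + c.
TP8−TP7: 91a + 269b = 50;  TP9−TP7: 84a + 609b = 50.
Solving gives a = 0.51793, b = 0.01066.
|∇z| = √(a²+b²) = 0.51804, so dip δ = arctan(0.51804) = 27.39°.
True thickness = vertical thickness × cos δ = 57.3 × cos 27.39° = 50.9 m.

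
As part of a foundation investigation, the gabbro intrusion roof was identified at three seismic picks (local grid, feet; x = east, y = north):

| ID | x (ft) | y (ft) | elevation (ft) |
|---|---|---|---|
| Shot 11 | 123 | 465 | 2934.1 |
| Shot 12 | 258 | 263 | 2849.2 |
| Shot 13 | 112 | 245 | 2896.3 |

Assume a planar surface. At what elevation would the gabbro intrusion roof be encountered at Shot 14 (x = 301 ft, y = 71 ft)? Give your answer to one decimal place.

Two edge vectors: Shot 11→Shot 12 = (135, -202, -84.9), Shot 11→Shot 13 = (-11, -220, -37.8).
Normal n = (Shot 11→Shot 12) × (Shot 11→Shot 13) = (-11042.4, 6036.9, -31922).
So ∂z/∂x = −n_x/n_z = −0.34592 and ∂z/∂y = −n_y/n_z = 0.18911.
Intercept c from Shot 11: 2934.1 + 42.55 − 87.94 = 2888.71.
At (301, 71): z = −104.1 + 13.4 + 2888.71 = 2798.0 ft.

2798.0 ft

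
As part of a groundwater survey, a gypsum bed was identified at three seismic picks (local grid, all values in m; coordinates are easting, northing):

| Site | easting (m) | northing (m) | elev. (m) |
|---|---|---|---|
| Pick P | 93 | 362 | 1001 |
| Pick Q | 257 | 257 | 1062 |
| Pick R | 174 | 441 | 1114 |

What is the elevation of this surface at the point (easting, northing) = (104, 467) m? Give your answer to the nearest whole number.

1076 m

Let the plane be z = a·easting + b·northing + c.
Pick Q−Pick P: 164a − 105b = 61;  Pick R−Pick P: 81a + 79b = 113.
Solving gives a = 0.77741, b = 0.63329.
Then c = 1001 − a·93 − b·362 = 699.45.
At (104, 467): z = 80.9 + 295.7 + 699.45 = 1076.0 m.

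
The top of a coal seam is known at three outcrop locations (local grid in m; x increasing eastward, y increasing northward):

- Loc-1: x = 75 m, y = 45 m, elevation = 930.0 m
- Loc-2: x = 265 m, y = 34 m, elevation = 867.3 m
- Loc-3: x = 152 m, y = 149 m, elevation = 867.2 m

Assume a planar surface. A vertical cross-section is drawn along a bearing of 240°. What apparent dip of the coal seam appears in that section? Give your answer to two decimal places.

Two edge vectors: Loc-1→Loc-2 = (190, -11, -62.7), Loc-1→Loc-3 = (77, 104, -62.8).
Normal n = (Loc-1→Loc-2) × (Loc-1→Loc-3) = (7211.6, 7104.1, 20607).
So ∂z/∂x = −n_x/n_z = −0.34996 and ∂z/∂y = −n_y/n_z = −0.34474.
Unit vector along 240° is (sin 240°, cos 240°) = (-0.8660, -0.5000).
Slope in that direction = a·(-0.8660) + b·(-0.5000) = 0.47544.
Apparent dip = arctan|0.47544| = 25.43° (true dip is 26.2°, so apparent ≤ true as expected).

25.43°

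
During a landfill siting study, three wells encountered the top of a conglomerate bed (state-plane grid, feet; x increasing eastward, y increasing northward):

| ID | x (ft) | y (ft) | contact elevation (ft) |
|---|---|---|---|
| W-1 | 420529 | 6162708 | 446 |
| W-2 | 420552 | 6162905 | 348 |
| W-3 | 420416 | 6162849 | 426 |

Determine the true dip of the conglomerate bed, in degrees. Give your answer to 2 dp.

30.77°

Two edge vectors: W-1→W-2 = (23, 197, -98), W-1→W-3 = (-113, 141, -20).
Normal n = (W-1→W-2) × (W-1→W-3) = (9878, 11534, 25504).
So ∂z/∂x = −n_x/n_z = −0.38731 and ∂z/∂y = −n_y/n_z = −0.45224.
Gradient magnitude |∇z| = √(a² + b²) = √(0.15001 + 0.20452) = 0.59543.
True dip = arctan(0.59543) = 30.77°, dipping toward NE (azimuth ≈ 041°).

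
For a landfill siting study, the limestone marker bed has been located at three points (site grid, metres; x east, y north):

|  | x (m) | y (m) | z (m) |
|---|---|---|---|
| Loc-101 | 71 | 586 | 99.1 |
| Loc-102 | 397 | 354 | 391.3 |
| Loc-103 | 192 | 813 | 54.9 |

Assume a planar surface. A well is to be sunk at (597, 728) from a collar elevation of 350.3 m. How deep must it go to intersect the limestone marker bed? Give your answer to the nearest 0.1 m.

31.5 m

Two edge vectors: Loc-101→Loc-102 = (326, -232, 292.2), Loc-101→Loc-103 = (121, 227, -44.2).
Normal n = (Loc-101→Loc-102) × (Loc-101→Loc-103) = (-56075, 49765.4, 102074).
So ∂z/∂x = −n_x/n_z = 0.54936 and ∂z/∂y = −n_y/n_z = −0.48754.
Intercept c from Loc-101: 99.1 − 39.00 + 285.70 = 345.80.
At (597, 728): z_contact = 327.97 − 354.93 + 345.80 = 318.83 m.
Depth below ground = 350.3 − 318.83 = 31.5 m.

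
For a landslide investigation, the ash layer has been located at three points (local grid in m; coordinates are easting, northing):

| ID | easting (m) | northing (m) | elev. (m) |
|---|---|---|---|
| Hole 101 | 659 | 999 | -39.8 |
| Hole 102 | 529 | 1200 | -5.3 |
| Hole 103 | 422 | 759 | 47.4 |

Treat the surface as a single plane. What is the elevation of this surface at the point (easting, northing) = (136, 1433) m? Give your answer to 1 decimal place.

Let the plane be z = a·easting + b·northing + c.
Hole 102−Hole 101: −130a + 201b = 34.5;  Hole 103−Hole 101: −237a − 240b = 87.2.
Solving gives a = −0.327349, b = −0.040076.
Then c = -39.8 − a·659 − b·999 = 215.96.
At (136, 1433): z = −44.5 − 57.4 + 215.96 = 114.0 m.

114.0 m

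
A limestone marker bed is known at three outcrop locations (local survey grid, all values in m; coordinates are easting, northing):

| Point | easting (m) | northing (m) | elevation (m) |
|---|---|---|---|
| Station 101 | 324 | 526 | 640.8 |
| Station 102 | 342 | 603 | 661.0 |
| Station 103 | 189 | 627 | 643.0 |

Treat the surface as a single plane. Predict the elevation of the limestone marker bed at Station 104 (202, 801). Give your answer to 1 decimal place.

684.4 m

Two edge vectors: Station 101→Station 102 = (18, 77, 20.2), Station 101→Station 103 = (-135, 101, 2.2).
Normal n = (Station 101→Station 102) × (Station 101→Station 103) = (-1870.8, -2766.6, 12213).
So ∂z/∂easting = −n_x/n_z = 0.15318 and ∂z/∂northing = −n_y/n_z = 0.22653.
Intercept c from Station 101: 640.8 − 49.63 − 119.15 = 472.02.
At (202, 801): z = 30.9 + 181.4 + 472.02 = 684.4 m.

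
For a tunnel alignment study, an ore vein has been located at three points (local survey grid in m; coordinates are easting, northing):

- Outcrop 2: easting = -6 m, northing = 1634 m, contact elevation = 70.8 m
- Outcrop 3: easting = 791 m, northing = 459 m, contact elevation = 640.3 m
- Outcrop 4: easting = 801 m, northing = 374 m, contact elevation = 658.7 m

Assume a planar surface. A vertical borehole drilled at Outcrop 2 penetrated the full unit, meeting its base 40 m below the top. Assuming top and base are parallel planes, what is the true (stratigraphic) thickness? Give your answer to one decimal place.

Let the plane be z = a·easting + b·northing + c.
Outcrop 3−Outcrop 2: 797a − 1175b = 569.5;  Outcrop 4−Outcrop 2: 807a − 1260b = 587.9.
Solving gives a = 0.47839, b = −0.16019.
|∇z| = √(a²+b²) = 0.50450, so dip δ = arctan(0.50450) = 26.77°.
True thickness = vertical thickness × cos δ = 40 × cos 26.77° = 35.7 m.

35.7 m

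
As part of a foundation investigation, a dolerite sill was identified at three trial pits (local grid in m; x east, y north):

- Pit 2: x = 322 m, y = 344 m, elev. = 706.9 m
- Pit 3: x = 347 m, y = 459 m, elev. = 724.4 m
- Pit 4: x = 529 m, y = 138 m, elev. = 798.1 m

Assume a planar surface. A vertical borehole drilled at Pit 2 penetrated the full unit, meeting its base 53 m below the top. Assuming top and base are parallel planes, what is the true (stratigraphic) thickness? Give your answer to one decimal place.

47.6 m

Let the plane be z = a·x + b·y + c.
Pit 3−Pit 2: 25a + 115b = 17.5;  Pit 4−Pit 2: 207a − 206b = 91.2.
Solving gives a = 0.48672, b = 0.04637.
|∇z| = √(a²+b²) = 0.48892, so dip δ = arctan(0.48892) = 26.06°.
True thickness = vertical thickness × cos δ = 53 × cos 26.06° = 47.6 m.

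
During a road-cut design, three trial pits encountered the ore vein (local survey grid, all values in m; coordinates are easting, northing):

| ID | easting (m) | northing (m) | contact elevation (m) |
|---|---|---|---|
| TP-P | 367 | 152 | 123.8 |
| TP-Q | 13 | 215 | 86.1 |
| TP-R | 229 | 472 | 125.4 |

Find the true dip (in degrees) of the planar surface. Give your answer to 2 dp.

7.34°

Let the plane be z = a·easting + b·northing + c.
TP-Q−TP-P: −354a + 63b = −37.7;  TP-R−TP-P: −138a + 320b = 1.6.
Solving gives a = 0.11631, b = 0.05516.
Gradient magnitude |∇z| = √(a² + b²) = √(0.01353 + 0.00304) = 0.12873.
True dip = arctan(0.12873) = 7.34°, dipping toward WSW (azimuth ≈ 245°).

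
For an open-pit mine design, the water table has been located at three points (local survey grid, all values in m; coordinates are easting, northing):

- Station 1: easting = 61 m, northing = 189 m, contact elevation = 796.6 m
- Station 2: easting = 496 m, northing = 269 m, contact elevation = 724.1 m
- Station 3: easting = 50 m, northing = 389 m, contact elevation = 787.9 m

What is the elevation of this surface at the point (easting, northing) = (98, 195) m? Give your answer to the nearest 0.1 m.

790.5 m

Let the plane be z = a·easting + b·northing + c.
Station 2−Station 1: 435a + 80b = −72.5;  Station 3−Station 1: −11a + 200b = −8.7.
Solving gives a = −0.15708, b = −0.05214.
Then c = 796.6 − a·61 − b·189 = 816.04.
At (98, 195): z = −15.4 − 10.2 + 816.04 = 790.5 m.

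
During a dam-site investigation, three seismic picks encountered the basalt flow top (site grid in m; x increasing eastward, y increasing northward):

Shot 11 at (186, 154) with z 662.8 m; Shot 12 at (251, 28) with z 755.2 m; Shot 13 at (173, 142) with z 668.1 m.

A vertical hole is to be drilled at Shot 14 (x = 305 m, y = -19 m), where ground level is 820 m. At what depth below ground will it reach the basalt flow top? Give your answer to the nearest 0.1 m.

Let the plane be z = a·x + b·y + c.
Shot 12−Shot 11: 65a − 126b = 92.4;  Shot 13−Shot 11: −13a − 12b = 5.3.
Solving gives a = 0.18238, b = −0.63925.
Then c = 662.8 − a·186 − b·154 = 727.32.
At (305, -19): z_contact = 55.63 + 12.15 + 727.32 = 795.09 m.
Depth below ground = 820 − 795.09 = 24.9 m.

24.9 m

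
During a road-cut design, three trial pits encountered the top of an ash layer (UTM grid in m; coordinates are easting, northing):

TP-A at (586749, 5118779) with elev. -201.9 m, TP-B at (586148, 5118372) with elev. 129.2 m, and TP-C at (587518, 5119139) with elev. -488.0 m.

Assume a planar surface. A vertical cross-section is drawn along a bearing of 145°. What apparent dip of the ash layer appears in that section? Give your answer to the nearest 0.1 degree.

35.6°

Two edge vectors: TP-A→TP-B = (-601, -407, 331.1), TP-A→TP-C = (769, 360, -286.1).
Normal n = (TP-A→TP-B) × (TP-A→TP-C) = (-2753.3, 82669.8, 96623).
So ∂z/∂easting = −n_x/n_z = 0.02850 and ∂z/∂northing = −n_y/n_z = −0.85559.
Unit vector along 145° is (sin 145°, cos 145°) = (0.5736, -0.8192).
Slope in that direction = a·(0.5736) + b·(-0.8192) = 0.71720.
Apparent dip = arctan|0.71720| = 35.6° (true dip is 40.6°, so apparent ≤ true as expected).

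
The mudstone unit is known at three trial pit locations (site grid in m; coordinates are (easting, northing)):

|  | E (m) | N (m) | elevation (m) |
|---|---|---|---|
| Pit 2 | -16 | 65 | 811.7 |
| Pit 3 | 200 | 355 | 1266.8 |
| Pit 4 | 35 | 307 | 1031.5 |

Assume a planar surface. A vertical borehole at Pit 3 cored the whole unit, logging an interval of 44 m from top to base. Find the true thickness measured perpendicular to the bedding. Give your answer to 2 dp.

Two edge vectors: Pit 2→Pit 3 = (216, 290, 455.1), Pit 2→Pit 4 = (51, 242, 219.8).
Normal n = (Pit 2→Pit 3) × (Pit 2→Pit 4) = (-46392.2, -24266.7, 37482).
So ∂z/∂E = −n_x/n_z = 1.23772 and ∂z/∂N = −n_y/n_z = 0.64742.
|∇z| = √(a²+b²) = 1.39682, so dip δ = arctan(1.39682) = 54.40°.
True thickness = vertical thickness × cos δ = 44 × cos 54.40° = 25.61 m.

25.61 m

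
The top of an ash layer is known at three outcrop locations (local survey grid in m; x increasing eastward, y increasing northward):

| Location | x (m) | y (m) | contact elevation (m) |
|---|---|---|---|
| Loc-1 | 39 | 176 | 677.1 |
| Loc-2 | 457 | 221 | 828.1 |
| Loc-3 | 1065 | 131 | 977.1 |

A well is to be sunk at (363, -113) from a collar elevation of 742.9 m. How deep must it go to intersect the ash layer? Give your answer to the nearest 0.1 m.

Two edge vectors: Loc-1→Loc-2 = (418, 45, 151), Loc-1→Loc-3 = (1026, -45, 300).
Normal n = (Loc-1→Loc-2) × (Loc-1→Loc-3) = (20295, 29526, -64980).
So ∂z/∂x = −n_x/n_z = 0.312327 and ∂z/∂y = −n_y/n_z = 0.454386.
Intercept c from Loc-1: 677.1 − 12.18 − 79.97 = 584.95.
At (363, -113): z_contact = 113.37 − 51.35 + 584.95 = 646.98 m.
Depth below ground = 742.9 − 646.98 = 95.9 m.

95.9 m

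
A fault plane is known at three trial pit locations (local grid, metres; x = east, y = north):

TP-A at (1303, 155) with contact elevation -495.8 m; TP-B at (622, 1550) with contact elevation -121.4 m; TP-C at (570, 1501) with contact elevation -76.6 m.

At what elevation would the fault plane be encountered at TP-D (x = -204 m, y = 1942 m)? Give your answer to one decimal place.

Two edge vectors: TP-A→TP-B = (-681, 1395, 374.4), TP-A→TP-C = (-733, 1346, 419.2).
Normal n = (TP-A→TP-B) × (TP-A→TP-C) = (80841.6, 11040, 105909).
So ∂z/∂x = −n_x/n_z = −0.763312 and ∂z/∂y = −n_y/n_z = −0.104240.
Intercept c from TP-A: -495.8 + 994.60 + 16.16 = 514.95.
At (-204, 1942): z = 155.7 − 202.4 + 514.95 = 468.2 m.

468.2 m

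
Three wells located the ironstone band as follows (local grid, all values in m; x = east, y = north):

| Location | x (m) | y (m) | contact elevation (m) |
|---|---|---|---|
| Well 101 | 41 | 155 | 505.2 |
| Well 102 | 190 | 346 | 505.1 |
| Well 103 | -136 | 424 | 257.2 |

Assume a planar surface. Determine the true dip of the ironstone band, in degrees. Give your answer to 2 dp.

Two edge vectors: Well 101→Well 102 = (149, 191, -0.1), Well 101→Well 103 = (-177, 269, -248).
Normal n = (Well 101→Well 102) × (Well 101→Well 103) = (-47341.1, 36969.7, 73888).
So ∂z/∂x = −n_x/n_z = 0.64071 and ∂z/∂y = −n_y/n_z = −0.50035.
Gradient magnitude |∇z| = √(a² + b²) = √(0.41051 + 0.25035) = 0.81293.
True dip = arctan(0.81293) = 39.11°, dipping toward NW (azimuth ≈ 308°).

39.11°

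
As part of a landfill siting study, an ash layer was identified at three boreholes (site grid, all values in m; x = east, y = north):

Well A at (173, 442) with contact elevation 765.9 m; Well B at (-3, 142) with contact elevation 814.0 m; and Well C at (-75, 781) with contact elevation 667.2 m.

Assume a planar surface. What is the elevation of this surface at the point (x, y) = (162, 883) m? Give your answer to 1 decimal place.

Let the plane be z = a·x + b·y + c.
Well B−Well A: −176a − 300b = 48.1;  Well C−Well A: −248a + 339b = −98.7.
Solving gives a = 0.09924, b = −0.21855.
Then c = 765.9 − a·173 − b·442 = 845.33.
At (162, 883): z = 16.1 − 193.0 + 845.33 = 668.4 m.

668.4 m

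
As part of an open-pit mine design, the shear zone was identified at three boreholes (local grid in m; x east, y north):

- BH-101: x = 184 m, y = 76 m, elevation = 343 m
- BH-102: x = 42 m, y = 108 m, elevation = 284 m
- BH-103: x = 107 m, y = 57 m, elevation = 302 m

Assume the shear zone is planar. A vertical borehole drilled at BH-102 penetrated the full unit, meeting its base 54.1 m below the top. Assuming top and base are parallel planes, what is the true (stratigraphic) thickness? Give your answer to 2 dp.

47.75 m

Two edge vectors: BH-101→BH-102 = (-142, 32, -59), BH-101→BH-103 = (-77, -19, -41).
Normal n = (BH-101→BH-102) × (BH-101→BH-103) = (-2433, -1279, 5162).
So ∂z/∂x = −n_x/n_z = 0.47133 and ∂z/∂y = −n_y/n_z = 0.24777.
|∇z| = √(a²+b²) = 0.53249, so dip δ = arctan(0.53249) = 28.03°.
True thickness = vertical thickness × cos δ = 54.1 × cos 28.03° = 47.75 m.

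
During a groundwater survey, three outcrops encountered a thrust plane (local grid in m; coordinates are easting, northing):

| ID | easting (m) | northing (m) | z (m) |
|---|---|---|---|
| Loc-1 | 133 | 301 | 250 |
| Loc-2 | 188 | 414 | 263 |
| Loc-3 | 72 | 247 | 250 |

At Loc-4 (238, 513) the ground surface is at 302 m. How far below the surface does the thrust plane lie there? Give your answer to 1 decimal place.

Let the plane be z = a·easting + b·northing + c.
Loc-2−Loc-1: 55a + 113b = 13;  Loc-3−Loc-1: −61a − 54b = 0.
Solving gives a = −0.17894, b = 0.20214.
Then c = 250 − a·133 − b·301 = 212.96.
At (238, 513): z_contact = −42.59 + 103.70 + 212.96 = 274.06 m.
Depth below ground = 302 − 274.06 = 27.9 m.

27.9 m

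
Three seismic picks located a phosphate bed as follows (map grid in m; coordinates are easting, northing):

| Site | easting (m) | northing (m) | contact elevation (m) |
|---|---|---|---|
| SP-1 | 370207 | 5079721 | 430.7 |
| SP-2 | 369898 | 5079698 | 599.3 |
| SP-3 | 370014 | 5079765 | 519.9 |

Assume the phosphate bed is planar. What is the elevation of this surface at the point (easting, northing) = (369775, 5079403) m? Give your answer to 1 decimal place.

Two edge vectors: SP-1→SP-2 = (-309, -23, 168.6), SP-1→SP-3 = (-193, 44, 89.2).
Normal n = (SP-1→SP-2) × (SP-1→SP-3) = (-9470, -4977, -18035).
So ∂z/∂easting = −n_x/n_z = −0.525090103 and ∂z/∂northing = −n_y/n_z = −0.275963404.
Intercept c from SP-1: 430.7 + 194392.03 + 1401817.10 = 1596639.83.
At (369775, 5079403): z = −194165.2 − 1401729.3 + 1596639.83 = 745.3 m.

745.3 m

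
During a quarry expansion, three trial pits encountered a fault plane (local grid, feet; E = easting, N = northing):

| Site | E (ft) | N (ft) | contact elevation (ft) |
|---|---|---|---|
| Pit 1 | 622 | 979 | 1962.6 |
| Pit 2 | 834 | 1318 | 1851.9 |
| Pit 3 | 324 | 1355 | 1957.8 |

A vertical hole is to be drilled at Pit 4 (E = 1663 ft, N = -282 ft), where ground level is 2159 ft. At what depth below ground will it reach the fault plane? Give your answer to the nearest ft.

Two edge vectors: Pit 1→Pit 2 = (212, 339, -110.7), Pit 1→Pit 3 = (-298, 376, -4.8).
Normal n = (Pit 1→Pit 2) × (Pit 1→Pit 3) = (39996, 34006.2, 180734).
So ∂z/∂E = −n_x/n_z = −0.22130 and ∂z/∂N = −n_y/n_z = −0.18816.
Intercept c from Pit 1: 1962.6 + 137.65 + 184.20 = 2284.45.
At (1663, -282): z_contact = −368.0 + 53.1 + 2284.45 = 1969.5 ft.
Depth below ground = 2159 − 1969.5 = 190 ft.

190 ft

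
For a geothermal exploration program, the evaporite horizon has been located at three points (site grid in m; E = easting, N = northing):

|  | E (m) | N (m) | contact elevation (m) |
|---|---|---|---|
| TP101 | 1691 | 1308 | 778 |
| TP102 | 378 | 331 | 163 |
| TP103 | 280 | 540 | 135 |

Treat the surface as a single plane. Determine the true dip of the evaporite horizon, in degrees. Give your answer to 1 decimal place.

23.1°

Two edge vectors: TP101→TP102 = (-1313, -977, -615), TP101→TP103 = (-1411, -768, -643).
Normal n = (TP101→TP102) × (TP101→TP103) = (155891, 23506, -370163).
So ∂z/∂E = −n_x/n_z = 0.42114 and ∂z/∂N = −n_y/n_z = 0.06350.
Gradient magnitude |∇z| = √(a² + b²) = √(0.17736 + 0.00403) = 0.42590.
True dip = arctan(0.42590) = 23.1°, dipping toward W (azimuth ≈ 261°).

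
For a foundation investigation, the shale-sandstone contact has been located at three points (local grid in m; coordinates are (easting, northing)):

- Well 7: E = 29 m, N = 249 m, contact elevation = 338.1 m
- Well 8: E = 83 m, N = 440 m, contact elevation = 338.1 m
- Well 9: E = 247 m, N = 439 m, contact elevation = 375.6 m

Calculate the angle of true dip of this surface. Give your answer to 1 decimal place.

Two edge vectors: Well 7→Well 8 = (54, 191, 0), Well 7→Well 9 = (218, 190, 37.5).
Normal n = (Well 7→Well 8) × (Well 7→Well 9) = (7162.5, -2025, -31378).
So ∂z/∂E = −n_x/n_z = 0.22827 and ∂z/∂N = −n_y/n_z = −0.06454.
Gradient magnitude |∇z| = √(a² + b²) = √(0.05210 + 0.00416) = 0.23721.
True dip = arctan(0.23721) = 13.3°, dipping toward WNW (azimuth ≈ 286°).

13.3°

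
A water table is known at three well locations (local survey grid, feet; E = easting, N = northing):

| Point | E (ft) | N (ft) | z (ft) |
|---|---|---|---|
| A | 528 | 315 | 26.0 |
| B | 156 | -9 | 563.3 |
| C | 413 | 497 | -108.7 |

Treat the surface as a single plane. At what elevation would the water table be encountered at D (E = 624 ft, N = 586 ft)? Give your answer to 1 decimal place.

Let the plane be z = a·E + b·N + c.
B−A: −372a − 324b = 537.3;  C−A: −115a + 182b = −134.7.
Solving gives a = −0.51585, b = −1.06606.
Then c = 26 − a·528 − b·315 = 634.18.
At (624, 586): z = −321.9 − 624.7 + 634.18 = -312.4 ft.

-312.4 ft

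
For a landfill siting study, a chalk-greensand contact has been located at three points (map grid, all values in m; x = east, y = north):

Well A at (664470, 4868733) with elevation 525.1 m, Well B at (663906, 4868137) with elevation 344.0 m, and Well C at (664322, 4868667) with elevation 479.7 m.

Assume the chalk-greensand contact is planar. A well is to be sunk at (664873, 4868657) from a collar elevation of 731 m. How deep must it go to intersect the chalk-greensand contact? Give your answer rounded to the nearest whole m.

Let the plane be z = a·x + b·y + c.
Well B−Well A: −564a − 596b = −181.1;  Well C−Well A: −148a − 66b = −45.4.
Solving gives a = 0.29628511, b = 0.02348188.
Then c = 525.1 − a·664470 − b·4868733 = −310674.45.
At (664873, 4868657): z_contact = 196992.0 + 114325.2 − 310674.45 = 642.7 m.
Depth below ground = 731 − 642.7 = 88 m.

88 m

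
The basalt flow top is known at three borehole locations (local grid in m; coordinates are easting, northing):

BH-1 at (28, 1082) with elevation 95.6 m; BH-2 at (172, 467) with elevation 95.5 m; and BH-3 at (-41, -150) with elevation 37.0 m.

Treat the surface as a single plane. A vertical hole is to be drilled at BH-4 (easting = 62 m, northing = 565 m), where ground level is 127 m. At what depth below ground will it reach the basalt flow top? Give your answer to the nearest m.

Let the plane be z = a·easting + b·northing + c.
BH-2−BH-1: 144a − 615b = −0.1;  BH-3−BH-1: −69a − 1232b = −58.6.
Solving gives a = 0.16337, b = 0.03842.
Then c = 95.6 − a·28 − b·1082 = 49.46.
At (62, 565): z_contact = 10.1 + 21.7 + 49.46 = 81.3 m.
Depth below ground = 127 − 81.3 = 46 m.

46 m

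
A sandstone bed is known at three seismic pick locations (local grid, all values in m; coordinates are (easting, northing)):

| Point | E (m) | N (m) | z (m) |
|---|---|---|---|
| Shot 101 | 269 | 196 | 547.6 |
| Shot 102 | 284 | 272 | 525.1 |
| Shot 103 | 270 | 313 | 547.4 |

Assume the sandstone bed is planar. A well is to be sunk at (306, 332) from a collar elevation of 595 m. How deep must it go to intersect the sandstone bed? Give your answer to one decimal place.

Let the plane be z = a·E + b·N + c.
Shot 102−Shot 101: 15a + 76b = −22.5;  Shot 103−Shot 101: 1a + 117b = −0.2.
Solving gives a = −1.55884, b = 0.01161.
Then c = 547.6 − a·269 − b·196 = 964.65.
At (306, 332): z_contact = −477.01 + 3.86 + 964.65 = 491.50 m.
Depth below ground = 595 − 491.50 = 103.5 m.

103.5 m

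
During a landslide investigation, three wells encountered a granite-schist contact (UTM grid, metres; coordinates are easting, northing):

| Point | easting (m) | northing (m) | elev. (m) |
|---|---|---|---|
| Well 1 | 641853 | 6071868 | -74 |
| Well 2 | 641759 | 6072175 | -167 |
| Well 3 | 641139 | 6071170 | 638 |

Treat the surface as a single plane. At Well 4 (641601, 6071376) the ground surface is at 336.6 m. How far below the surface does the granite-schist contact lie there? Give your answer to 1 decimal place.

44.3 m

Let the plane be z = a·easting + b·northing + c.
Well 2−Well 1: −94a + 307b = −93;  Well 3−Well 1: −714a − 698b = 712.
Solving gives a = −0.539552684, b = −0.468136653.
Then c = -74 − a·641853 − b·6071868 = 3188703.47.
At (641601, 6071376): z_contact = −346177.54 − 2842233.64 + 3188703.47 = 292.29 m.
Depth below ground = 336.6 − 292.29 = 44.3 m.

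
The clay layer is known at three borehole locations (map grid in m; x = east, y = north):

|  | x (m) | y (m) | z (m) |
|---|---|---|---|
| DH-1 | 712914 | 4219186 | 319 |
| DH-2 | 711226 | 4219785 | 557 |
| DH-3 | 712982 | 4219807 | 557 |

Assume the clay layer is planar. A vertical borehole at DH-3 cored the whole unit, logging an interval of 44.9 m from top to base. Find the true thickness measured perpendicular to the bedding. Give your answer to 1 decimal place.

Two edge vectors: DH-1→DH-2 = (-1688, 599, 238), DH-1→DH-3 = (68, 621, 238).
Normal n = (DH-1→DH-2) × (DH-1→DH-3) = (-5236, 417928, -1088980).
So ∂z/∂x = −n_x/n_z = −0.00481 and ∂z/∂y = −n_y/n_z = 0.38378.
|∇z| = √(a²+b²) = 0.38381, so dip δ = arctan(0.38381) = 21.00°.
True thickness = vertical thickness × cos δ = 44.9 × cos 21.00° = 41.9 m.

41.9 m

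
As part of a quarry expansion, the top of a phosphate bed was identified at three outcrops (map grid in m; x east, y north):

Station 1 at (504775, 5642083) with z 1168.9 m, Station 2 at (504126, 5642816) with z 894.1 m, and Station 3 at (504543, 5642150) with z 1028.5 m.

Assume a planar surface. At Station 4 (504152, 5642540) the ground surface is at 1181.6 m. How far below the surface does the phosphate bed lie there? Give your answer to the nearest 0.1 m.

Let the plane be z = a·x + b·y + c.
Station 2−Station 1: −649a + 733b = −274.8;  Station 3−Station 1: −232a + 67b = −140.4.
Solving gives a = 0.667611576, b = 0.216207248.
Then c = 1168.9 − a·504775 − b·5642083 = −1555683.97.
At (504152, 5642540): z_contact = 336577.71 + 1219958.05 − 1555683.97 = 851.78 m.
Depth below ground = 1181.6 − 851.78 = 329.8 m.

329.8 m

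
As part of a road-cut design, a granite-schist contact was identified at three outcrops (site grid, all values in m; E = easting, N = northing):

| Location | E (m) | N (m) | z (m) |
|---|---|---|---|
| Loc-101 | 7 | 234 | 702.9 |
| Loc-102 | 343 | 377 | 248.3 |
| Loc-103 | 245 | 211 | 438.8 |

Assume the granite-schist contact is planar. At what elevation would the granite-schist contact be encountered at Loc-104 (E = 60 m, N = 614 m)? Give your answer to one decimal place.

Let the plane be z = a·E + b·N + c.
Loc-102−Loc-101: 336a + 143b = −454.6;  Loc-103−Loc-101: 238a − 23b = −264.1.
Solving gives a = −1.15469, b = −0.46591.
Then c = 702.9 − a·7 − b·234 = 820.01.
At (60, 614): z = −69.3 − 286.1 + 820.01 = 464.7 m.

464.7 m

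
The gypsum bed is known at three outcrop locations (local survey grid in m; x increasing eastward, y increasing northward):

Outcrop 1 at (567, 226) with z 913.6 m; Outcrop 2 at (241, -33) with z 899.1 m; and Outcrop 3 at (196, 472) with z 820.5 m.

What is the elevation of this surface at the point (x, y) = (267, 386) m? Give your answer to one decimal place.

843.8 m

Let the plane be z = a·x + b·y + c.
Outcrop 2−Outcrop 1: −326a − 259b = −14.5;  Outcrop 3−Outcrop 1: −371a + 246b = −93.1.
Solving gives a = 0.15702, b = −0.14165.
Then c = 913.6 − a·567 − b·226 = 856.58.
At (267, 386): z = 41.9 − 54.7 + 856.58 = 843.8 m.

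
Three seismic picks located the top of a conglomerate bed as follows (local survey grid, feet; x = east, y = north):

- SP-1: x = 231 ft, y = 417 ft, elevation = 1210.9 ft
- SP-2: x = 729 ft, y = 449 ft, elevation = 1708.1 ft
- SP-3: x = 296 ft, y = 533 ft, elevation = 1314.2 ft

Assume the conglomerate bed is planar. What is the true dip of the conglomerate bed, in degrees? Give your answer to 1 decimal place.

Two edge vectors: SP-1→SP-2 = (498, 32, 497.2), SP-1→SP-3 = (65, 116, 103.3).
Normal n = (SP-1→SP-2) × (SP-1→SP-3) = (-54369.6, -19125.4, 55688).
So ∂z/∂x = −n_x/n_z = 0.97633 and ∂z/∂y = −n_y/n_z = 0.34344.
Gradient magnitude |∇z| = √(a² + b²) = √(0.95321 + 0.11795) = 1.03497.
True dip = arctan(1.03497) = 46.0°, dipping toward WSW (azimuth ≈ 251°).

46.0°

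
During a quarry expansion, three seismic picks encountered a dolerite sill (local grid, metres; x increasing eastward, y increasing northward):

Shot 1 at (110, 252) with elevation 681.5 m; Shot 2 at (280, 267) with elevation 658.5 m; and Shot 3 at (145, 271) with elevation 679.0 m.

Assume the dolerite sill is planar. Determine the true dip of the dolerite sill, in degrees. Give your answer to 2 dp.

11.52°

Two edge vectors: Shot 1→Shot 2 = (170, 15, -23), Shot 1→Shot 3 = (35, 19, -2.5).
Normal n = (Shot 1→Shot 2) × (Shot 1→Shot 3) = (399.5, -380, 2705).
So ∂z/∂x = −n_x/n_z = −0.14769 and ∂z/∂y = −n_y/n_z = 0.14048.
Gradient magnitude |∇z| = √(a² + b²) = √(0.02181 + 0.01973) = 0.20383.
True dip = arctan(0.20383) = 11.52°, dipping toward SE (azimuth ≈ 134°).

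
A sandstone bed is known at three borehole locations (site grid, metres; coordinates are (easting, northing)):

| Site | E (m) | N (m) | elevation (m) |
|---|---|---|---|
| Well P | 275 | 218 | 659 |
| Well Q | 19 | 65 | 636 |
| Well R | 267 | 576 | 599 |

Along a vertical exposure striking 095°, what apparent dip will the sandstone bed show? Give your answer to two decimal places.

11.37°

Two edge vectors: Well P→Well Q = (-256, -153, -23), Well P→Well R = (-8, 358, -60).
Normal n = (Well P→Well Q) × (Well P→Well R) = (17414, -15176, -92872).
So ∂z/∂E = −n_x/n_z = 0.18751 and ∂z/∂N = −n_y/n_z = −0.16341.
Unit vector along 095° is (sin 95°, cos 95°) = (0.9962, -0.0872).
Slope in that direction = a·(0.9962) + b·(-0.0872) = 0.20103.
Apparent dip = arctan|0.20103| = 11.37° (true dip is 14.0°, so apparent ≤ true as expected).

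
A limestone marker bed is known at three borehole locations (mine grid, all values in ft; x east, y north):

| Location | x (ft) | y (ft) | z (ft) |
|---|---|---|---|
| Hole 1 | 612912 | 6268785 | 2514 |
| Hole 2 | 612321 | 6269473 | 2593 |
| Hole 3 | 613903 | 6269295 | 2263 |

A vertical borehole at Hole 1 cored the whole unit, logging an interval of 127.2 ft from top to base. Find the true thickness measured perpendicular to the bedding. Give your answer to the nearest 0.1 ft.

124.0 ft

Two edge vectors: Hole 1→Hole 2 = (-591, 688, 79), Hole 1→Hole 3 = (991, 510, -251).
Normal n = (Hole 1→Hole 2) × (Hole 1→Hole 3) = (-212978, -70052, -983218).
So ∂z/∂x = −n_x/n_z = −0.21661 and ∂z/∂y = −n_y/n_z = −0.07125.
|∇z| = √(a²+b²) = 0.22803, so dip δ = arctan(0.22803) = 12.85°.
True thickness = vertical thickness × cos δ = 127.2 × cos 12.85° = 124.0 ft.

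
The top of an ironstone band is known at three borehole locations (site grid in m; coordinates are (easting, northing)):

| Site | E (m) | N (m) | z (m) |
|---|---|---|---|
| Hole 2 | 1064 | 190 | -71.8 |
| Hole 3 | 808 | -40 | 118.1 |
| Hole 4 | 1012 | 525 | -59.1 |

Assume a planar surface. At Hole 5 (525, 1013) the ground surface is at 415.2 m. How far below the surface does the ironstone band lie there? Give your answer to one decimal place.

Two edge vectors: Hole 2→Hole 3 = (-256, -230, 189.9), Hole 2→Hole 4 = (-52, 335, 12.7).
Normal n = (Hole 2→Hole 3) × (Hole 2→Hole 4) = (-66537.5, -6623.6, -97720).
So ∂z/∂E = −n_x/n_z = −0.680900 and ∂z/∂N = −n_y/n_z = −0.067781.
Intercept c from Hole 2: -71.8 + 724.48 + 12.88 = 665.56.
At (525, 1013): z_contact = −357.47 − 68.66 + 665.56 = 239.42 m.
Depth below ground = 415.2 − 239.42 = 175.8 m.

175.8 m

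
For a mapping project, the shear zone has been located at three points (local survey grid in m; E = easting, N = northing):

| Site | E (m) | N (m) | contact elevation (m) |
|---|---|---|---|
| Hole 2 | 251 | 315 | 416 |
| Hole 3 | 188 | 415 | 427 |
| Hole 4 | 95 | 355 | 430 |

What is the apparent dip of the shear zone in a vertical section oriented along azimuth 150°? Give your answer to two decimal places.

Let the plane be z = a·E + b·N + c.
Hole 3−Hole 2: −63a + 100b = 11;  Hole 4−Hole 2: −156a + 40b = 14.
Solving gives a = −0.07339, b = 0.06376.
Unit vector along 150° is (sin 150°, cos 150°) = (0.5000, -0.8660).
Slope in that direction = a·(0.5000) + b·(-0.8660) = −0.09192.
Apparent dip = arctan|0.09192| = 5.25° (true dip is 5.6°, so apparent ≤ true as expected).

5.25°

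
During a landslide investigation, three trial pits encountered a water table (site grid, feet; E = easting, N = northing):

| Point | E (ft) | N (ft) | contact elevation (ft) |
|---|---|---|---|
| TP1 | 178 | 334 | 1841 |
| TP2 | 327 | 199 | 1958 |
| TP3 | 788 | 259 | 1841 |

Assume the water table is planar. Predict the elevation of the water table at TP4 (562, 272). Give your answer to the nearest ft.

1856 ft

Two edge vectors: TP1→TP2 = (149, -135, 117), TP1→TP3 = (610, -75, 0).
Normal n = (TP1→TP2) × (TP1→TP3) = (8775, 71370, 71175).
So ∂z/∂E = −n_x/n_z = −0.12329 and ∂z/∂N = −n_y/n_z = −1.00274.
Intercept c from TP1: 1841 + 21.95 + 334.92 = 2197.86.
At (562, 272): z = −69.3 − 272.7 + 2197.86 = 1855.8 ft.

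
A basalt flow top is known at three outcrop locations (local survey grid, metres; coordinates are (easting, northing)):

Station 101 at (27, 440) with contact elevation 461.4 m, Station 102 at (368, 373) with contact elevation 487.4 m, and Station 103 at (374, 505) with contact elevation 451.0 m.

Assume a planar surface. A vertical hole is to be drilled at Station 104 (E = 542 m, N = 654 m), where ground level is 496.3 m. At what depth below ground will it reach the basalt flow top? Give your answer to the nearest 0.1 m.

82.9 m

Let the plane be z = a·E + b·N + c.
Station 102−Station 101: 341a − 67b = 26;  Station 103−Station 101: 347a + 65b = −10.4.
Solving gives a = 0.02187, b = −0.27675.
Then c = 461.4 − a·27 − b·440 = 582.58.
At (542, 654): z_contact = 11.85 − 181.00 + 582.58 = 413.44 m.
Depth below ground = 496.3 − 413.44 = 82.9 m.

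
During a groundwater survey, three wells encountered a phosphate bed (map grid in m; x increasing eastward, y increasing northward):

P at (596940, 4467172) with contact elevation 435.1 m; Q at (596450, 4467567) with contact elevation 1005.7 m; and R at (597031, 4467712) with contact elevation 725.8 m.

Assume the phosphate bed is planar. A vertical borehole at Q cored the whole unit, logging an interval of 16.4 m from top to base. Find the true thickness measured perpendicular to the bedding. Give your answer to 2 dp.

Two edge vectors: P→Q = (-490, 395, 570.6), P→R = (91, 540, 290.7).
Normal n = (P→Q) × (P→R) = (-193297.5, 194367.6, -300545).
So ∂z/∂x = −n_x/n_z = −0.64316 and ∂z/∂y = −n_y/n_z = 0.64672.
|∇z| = √(a²+b²) = 0.91208, so dip δ = arctan(0.91208) = 42.37°.
True thickness = vertical thickness × cos δ = 16.4 × cos 42.37° = 12.12 m.

12.12 m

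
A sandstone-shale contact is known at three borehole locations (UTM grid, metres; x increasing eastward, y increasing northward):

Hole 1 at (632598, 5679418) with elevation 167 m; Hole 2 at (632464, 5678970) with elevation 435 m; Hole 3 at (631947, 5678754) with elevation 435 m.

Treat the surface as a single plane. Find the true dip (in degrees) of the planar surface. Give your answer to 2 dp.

36.54°

Two edge vectors: Hole 1→Hole 2 = (-134, -448, 268), Hole 1→Hole 3 = (-651, -664, 268).
Normal n = (Hole 1→Hole 2) × (Hole 1→Hole 3) = (57888, -138556, -202672).
So ∂z/∂x = −n_x/n_z = 0.28562 and ∂z/∂y = −n_y/n_z = −0.68365.
Gradient magnitude |∇z| = √(a² + b²) = √(0.08158 + 0.46737) = 0.74091.
True dip = arctan(0.74091) = 36.54°, dipping toward NNW (azimuth ≈ 337°).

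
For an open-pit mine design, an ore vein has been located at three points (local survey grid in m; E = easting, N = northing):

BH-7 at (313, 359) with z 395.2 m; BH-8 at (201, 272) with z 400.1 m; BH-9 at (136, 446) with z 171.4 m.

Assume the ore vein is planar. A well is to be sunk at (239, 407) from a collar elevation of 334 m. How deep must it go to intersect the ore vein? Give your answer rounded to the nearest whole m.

Let the plane be z = a·E + b·N + c.
BH-8−BH-7: −112a − 87b = 4.9;  BH-9−BH-7: −177a + 87b = −223.8.
Solving gives a = 0.75744, b = −1.03142.
Then c = 395.2 − a·313 − b·359 = 528.40.
At (239, 407): z_contact = 181.0 − 419.8 + 528.40 = 289.6 m.
Depth below ground = 334 − 289.6 = 44 m.

44 m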